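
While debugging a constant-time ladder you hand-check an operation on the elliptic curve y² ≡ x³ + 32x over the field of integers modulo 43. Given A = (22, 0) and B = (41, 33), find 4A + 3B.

(40, 7)

First 4A:
Repeated addition: build up to 4A.
2A: (22, 0) + (22, 0): same x and y₁ ≡ -y₂, so the sum is O.
3A: O + (22, 0) = (22, 0) (identity).
4A: (22, 0) + (22, 0): same x and y₁ ≡ -y₂, so the sum is O.
4A = O.
Next 3B:
Repeated addition: build up to 3B.
2B: tangent at (41, 33): λ = (3·41² + 32)/(2·33) ≡ 1/23. 23⁻¹ ≡ 15 (mod 43) since 23·15 = 345 ≡ 1, so λ ≡ 1·15 ≡ 15.
  x = λ² - 41 - 41 = 225 - 82 ≡ 14; y = λ·(41 - 14) - 33 ≡ 28. → (14, 28)
3B: (14, 28) + (41, 33). λ = (33 - 28)/(41 - 14) ≡ 5/27 mod 43. 27⁻¹ ≡ 8 (mod 43), so λ ≡ 40.
  x = λ² - 14 - 41 = 1600 - 55 ≡ 40; y = λ·(14 - 40) - 28 ≡ 7. → (40, 7)
3B = (40, 7).
Finally 4A + 3B:
O + (40, 7) = (40, 7) (identity).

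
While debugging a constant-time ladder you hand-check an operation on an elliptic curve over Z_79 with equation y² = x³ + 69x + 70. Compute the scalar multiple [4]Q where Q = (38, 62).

Double-and-add on 4 = (100)₂. Start with Q = (38, 62) for the leading 1-bit.
double: tangent at (38, 62): λ = (3·38² + 69)/(2·62) ≡ 56/45. 45⁻¹ ≡ 72 (mod 79), so λ ≡ 56·72 ≡ 3.
  x = λ² - 38 - 38 = 9 - 76 ≡ 12; y = λ·(38 - 12) - 62 ≡ 16. → (12, 16)
double: tangent at (12, 16): λ = (3·12² + 69)/(2·16) ≡ 27/32. 32⁻¹ ≡ 42 (mod 79), so λ ≡ 27·42 ≡ 28.
  x = λ² - 12 - 12 = 784 - 24 ≡ 49; y = λ·(12 - 49) - 16 ≡ 54. → (49, 54)

(49, 54)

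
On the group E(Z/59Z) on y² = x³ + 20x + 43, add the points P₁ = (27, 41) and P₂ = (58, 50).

(27, 41) + (58, 50). λ = (50 - 41)/(58 - 27) ≡ 9/31 mod 59. 31⁻¹ ≡ 40 (mod 59), so λ ≡ 6.
  x = λ² - 27 - 58 = 36 - 85 ≡ 10; y = λ·(27 - 10) - 41 ≡ 2. → (10, 2)

(10, 2)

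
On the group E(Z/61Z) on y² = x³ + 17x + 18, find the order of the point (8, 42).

4

2P: tangent at (8, 42): λ = (3·8² + 17)/(2·42) ≡ 26/23. 23⁻¹ ≡ 8 (mod 61) since 23·8 = 184 ≡ 1, so λ ≡ 26·8 ≡ 25.
  x = λ² - 8 - 8 = 625 - 16 ≡ 60; y = λ·(8 - 60) - 42 ≡ 0. → (60, 0)
3P: (60, 0) + (8, 42). λ = (42 - 0)/(8 - 60) ≡ 42/9 mod 61. 9⁻¹ ≡ 34 (mod 61), so λ ≡ 25.
  x = λ² - 60 - 8 = 625 - 68 ≡ 8; y = λ·(60 - 8) - 0 ≡ 19. → (8, 19)
4P: (8, 19) + (8, 42): same x and y₁ ≡ -y₂, so the sum is ∞.
4P = ∞, so the order is 4.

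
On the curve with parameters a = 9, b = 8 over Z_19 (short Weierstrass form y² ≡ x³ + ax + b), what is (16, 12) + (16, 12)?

(13, 2)

tangent at (16, 12): λ = (3·16² + 9)/(2·12) ≡ 17/5. 5⁻¹ ≡ 4 (mod 19), so λ ≡ 17·4 ≡ 11.
  x = λ² - 16 - 16 = 121 - 32 ≡ 13; y = λ·(16 - 13) - 12 ≡ 2. → (13, 2)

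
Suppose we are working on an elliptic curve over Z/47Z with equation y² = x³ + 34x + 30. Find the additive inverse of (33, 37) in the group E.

(33, 10)

-(33, 37) = (33, -37 mod 47) = (33, 10).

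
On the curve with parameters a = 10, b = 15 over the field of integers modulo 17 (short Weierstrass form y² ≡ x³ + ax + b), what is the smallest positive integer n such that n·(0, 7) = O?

11

2P: tangent at (0, 7): λ = (3·0² + 10)/(2·7) ≡ 10/14. 14⁻¹ ≡ 11 (mod 17) since 14·11 = 154 ≡ 1, so λ ≡ 10·11 ≡ 8.
  x = λ² - 0 - 0 = 64 - 0 ≡ 13; y = λ·(0 - 13) - 7 ≡ 8. → (13, 8)
3P: (13, 8) + (0, 7). λ = (7 - 8)/(0 - 13) ≡ 16/4 mod 17. 4⁻¹ ≡ 13 (mod 17) since 4·13 = 52 ≡ 1, so λ ≡ 4.
  x = λ² - 13 - 0 = 16 - 13 ≡ 3; y = λ·(13 - 3) - 8 ≡ 15. → (3, 15)
4P: (3, 15) + (0, 7). λ = (7 - 15)/(0 - 3) ≡ 9/14 mod 17. 14⁻¹ ≡ 11 (mod 17) since 14·11 = 154 ≡ 1, so λ ≡ 14.
  x = λ² - 3 - 0 = 196 - 3 ≡ 6; y = λ·(3 - 6) - 15 ≡ 11. → (6, 11)
5P: (6, 11) + (0, 7). λ = (7 - 11)/(0 - 6) ≡ 13/11 mod 17. 11⁻¹ ≡ 14 (mod 17), so λ ≡ 12.
  x = λ² - 6 - 0 = 144 - 6 ≡ 2; y = λ·(6 - 2) - 11 ≡ 3. → (2, 3)
6P: (2, 3) + (0, 7). λ = (7 - 3)/(0 - 2) ≡ 4/15 mod 17. 15⁻¹ ≡ 8 (mod 17), so λ ≡ 15.
  x = λ² - 2 - 0 = 225 - 2 ≡ 2; y = λ·(2 - 2) - 3 ≡ 14. → (2, 14)
7P: (2, 14) + (0, 7). λ = (7 - 14)/(0 - 2) ≡ 10/15 mod 17. 15⁻¹ ≡ 8 (mod 17), so λ ≡ 12.
  x = λ² - 2 - 0 = 144 - 2 ≡ 6; y = λ·(2 - 6) - 14 ≡ 6. → (6, 6)
8P: (6, 6) + (0, 7). λ = (7 - 6)/(0 - 6) ≡ 1/11 mod 17. 11⁻¹ ≡ 14 (mod 17) since 11·14 = 154 ≡ 1, so λ ≡ 14.
  x = λ² - 6 - 0 = 196 - 6 ≡ 3; y = λ·(6 - 3) - 6 ≡ 2. → (3, 2)
9P: (3, 2) + (0, 7). λ = (7 - 2)/(0 - 3) ≡ 5/14 mod 17. 14⁻¹ ≡ 11 (mod 17), so λ ≡ 4.
  x = λ² - 3 - 0 = 16 - 3 ≡ 13; y = λ·(3 - 13) - 2 ≡ 9. → (13, 9)
10P: (13, 9) + (0, 7). λ = (7 - 9)/(0 - 13) ≡ 15/4 mod 17. 4⁻¹ ≡ 13 (mod 17) since 4·13 = 52 ≡ 1, so λ ≡ 8.
  x = λ² - 13 - 0 = 64 - 13 ≡ 0; y = λ·(13 - 0) - 9 ≡ 10. → (0, 10)
11P: (0, 10) + (0, 7): same x and y₁ ≡ -y₂, so the sum is O.
11P = O, so the order is 11.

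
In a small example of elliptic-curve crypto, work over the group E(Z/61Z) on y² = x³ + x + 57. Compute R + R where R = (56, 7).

(32, 10)

tangent at (56, 7): λ = (3·56² + 1)/(2·7) ≡ 15/14. 14⁻¹ ≡ 48 (mod 61) since 14·48 = 672 ≡ 1, so λ ≡ 15·48 ≡ 49.
  x = λ² - 56 - 56 = 2401 - 112 ≡ 32; y = λ·(56 - 32) - 7 ≡ 10. → (32, 10)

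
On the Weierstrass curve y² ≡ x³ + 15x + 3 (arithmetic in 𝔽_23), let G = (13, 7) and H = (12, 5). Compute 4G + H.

First 4G:
Double-and-add on 4 = (100)₂. Start with G = (13, 7) for the leading 1-bit.
double: tangent at (13, 7): λ = (3·13² + 15)/(2·7) ≡ 16/14. 14⁻¹ ≡ 5 (mod 23) since 14·5 = 70 ≡ 1, so λ ≡ 16·5 ≡ 11.
  x = λ² - 13 - 13 = 121 - 26 ≡ 3; y = λ·(13 - 3) - 7 ≡ 11. → (3, 11)
double: tangent at (3, 11): λ = (3·3² + 15)/(2·11) ≡ 19/22. 22⁻¹ ≡ 22 (mod 23), so λ ≡ 19·22 ≡ 4.
  x = λ² - 3 - 3 = 16 - 6 ≡ 10; y = λ·(3 - 10) - 11 ≡ 7. → (10, 7)
4G = (10, 7).
Finally 4G + H:
(10, 7) + (12, 5). λ = (5 - 7)/(12 - 10) ≡ 21/2 mod 23. 2⁻¹ ≡ 12 (mod 23), so λ ≡ 22.
  x = λ² - 10 - 12 = 484 - 22 ≡ 2; y = λ·(10 - 2) - 7 ≡ 8. → (2, 8)

(2, 8)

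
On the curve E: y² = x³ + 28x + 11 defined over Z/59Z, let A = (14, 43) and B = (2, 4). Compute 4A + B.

First 4A:
Repeated addition: build up to 4A.
2A: tangent at (14, 43): λ = (3·14² + 28)/(2·43) ≡ 26/27. 27⁻¹ ≡ 35 (mod 59) since 27·35 = 945 ≡ 1, so λ ≡ 26·35 ≡ 25.
  x = λ² - 14 - 14 = 625 - 28 ≡ 7; y = λ·(14 - 7) - 43 ≡ 14. → (7, 14)
3A: (7, 14) + (14, 43). λ = (43 - 14)/(14 - 7) ≡ 29/7 mod 59. 7⁻¹ ≡ 17 (mod 59), so λ ≡ 21.
  x = λ² - 7 - 14 = 441 - 21 ≡ 7; y = λ·(7 - 7) - 14 ≡ 45. → (7, 45)
4A: (7, 45) + (14, 43). λ = (43 - 45)/(14 - 7) ≡ 57/7 mod 59. 7⁻¹ ≡ 17 (mod 59), so λ ≡ 25.
  x = λ² - 7 - 14 = 625 - 21 ≡ 14; y = λ·(7 - 14) - 45 ≡ 16. → (14, 16)
4A = (14, 16).
Finally 4A + B:
(14, 16) + (2, 4). λ = (4 - 16)/(2 - 14) ≡ 47/47 mod 59. 47⁻¹ ≡ 54 (mod 59), so λ ≡ 1.
  x = λ² - 14 - 2 = 1 - 16 ≡ 44; y = λ·(14 - 44) - 16 ≡ 13. → (44, 13)

(44, 13)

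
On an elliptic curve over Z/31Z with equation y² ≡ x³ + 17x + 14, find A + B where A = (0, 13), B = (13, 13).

(18, 18)

(0, 13) + (13, 13). λ = (13 - 13)/(13 - 0) ≡ 0/13 mod 31. 13⁻¹ ≡ 12 (mod 31) since 13·12 = 156 ≡ 1, so λ ≡ 0.
  x = λ² - 0 - 13 = 0 - 13 ≡ 18; y = λ·(0 - 18) - 13 ≡ 18. → (18, 18)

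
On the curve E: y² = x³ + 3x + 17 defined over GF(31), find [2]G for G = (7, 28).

(22, 6)

tangent at (7, 28): λ = (3·7² + 3)/(2·28) ≡ 26/25. 25⁻¹ ≡ 5 (mod 31) since 25·5 = 125 ≡ 1, so λ ≡ 26·5 ≡ 6.
  x = λ² - 7 - 7 = 36 - 14 ≡ 22; y = λ·(7 - 22) - 28 ≡ 6. → (22, 6)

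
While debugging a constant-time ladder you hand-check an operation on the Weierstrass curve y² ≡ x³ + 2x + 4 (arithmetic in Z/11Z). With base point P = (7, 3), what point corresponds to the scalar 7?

(10, 10)

Repeated addition: build up to 7P.
2P: tangent at (7, 3): λ = (3·7² + 2)/(2·3) ≡ 6/6. 6⁻¹ ≡ 2 (mod 11) since 6·2 = 12 ≡ 1, so λ ≡ 6·2 ≡ 1.
  x = λ² - 7 - 7 = 1 - 14 ≡ 9; y = λ·(7 - 9) - 3 ≡ 6. → (9, 6)
3P: (9, 6) + (7, 3). λ = (3 - 6)/(7 - 9) ≡ 8/9 mod 11. 9⁻¹ ≡ 5 (mod 11), so λ ≡ 7.
  x = λ² - 9 - 7 = 49 - 16 ≡ 0; y = λ·(9 - 0) - 6 ≡ 2. → (0, 2)
4P: (0, 2) + (7, 3). λ = (3 - 2)/(7 - 0) ≡ 1/7 mod 11. 7⁻¹ ≡ 8 (mod 11) since 7·8 = 56 ≡ 1, so λ ≡ 8.
  x = λ² - 0 - 7 = 64 - 7 ≡ 2; y = λ·(0 - 2) - 2 ≡ 4. → (2, 4)
5P: (2, 4) + (7, 3). λ = (3 - 4)/(7 - 2) ≡ 10/5 mod 11. 5⁻¹ ≡ 9 (mod 11) since 5·9 = 45 ≡ 1, so λ ≡ 2.
  x = λ² - 2 - 7 = 4 - 9 ≡ 6; y = λ·(2 - 6) - 4 ≡ 10. → (6, 10)
6P: (6, 10) + (7, 3). λ = (3 - 10)/(7 - 6) ≡ 4/1 mod 11. 1⁻¹ ≡ 1 (mod 11), so λ ≡ 4.
  x = λ² - 6 - 7 = 16 - 13 ≡ 3; y = λ·(6 - 3) - 10 ≡ 2. → (3, 2)
7P: (3, 2) + (7, 3). λ = (3 - 2)/(7 - 3) ≡ 1/4 mod 11. 4⁻¹ ≡ 3 (mod 11), so λ ≡ 3.
  x = λ² - 3 - 7 = 9 - 10 ≡ 10; y = λ·(3 - 10) - 2 ≡ 10. → (10, 10)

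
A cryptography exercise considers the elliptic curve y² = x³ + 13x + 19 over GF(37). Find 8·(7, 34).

(22, 36)

Write Q = (7, 34).
Double-and-add on 8 = (1000)₂. Start with Q = (7, 34) for the leading 1-bit.
double: tangent at (7, 34): λ = (3·7² + 13)/(2·34) ≡ 12/31. 31⁻¹ ≡ 6 (mod 37), so λ ≡ 12·6 ≡ 35.
  x = λ² - 7 - 7 = 1225 - 14 ≡ 27; y = λ·(7 - 27) - 34 ≡ 6. → (27, 6)
double: tangent at (27, 6): λ = (3·27² + 13)/(2·6) ≡ 17/12. 12⁻¹ ≡ 34 (mod 37) since 12·34 = 408 ≡ 1, so λ ≡ 17·34 ≡ 23.
  x = λ² - 27 - 27 = 529 - 54 ≡ 31; y = λ·(27 - 31) - 6 ≡ 13. → (31, 13)
double: tangent at (31, 13): λ = (3·31² + 13)/(2·13) ≡ 10/26. 26⁻¹ ≡ 10 (mod 37), so λ ≡ 10·10 ≡ 26.
  x = λ² - 31 - 31 = 676 - 62 ≡ 22; y = λ·(31 - 22) - 13 ≡ 36. → (22, 36)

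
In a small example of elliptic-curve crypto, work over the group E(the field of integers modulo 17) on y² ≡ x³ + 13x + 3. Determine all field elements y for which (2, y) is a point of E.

none

x³ + 13x + 3 = 37 ≡ 3 (mod 17).
3 is a non-residue mod 17; no y exists.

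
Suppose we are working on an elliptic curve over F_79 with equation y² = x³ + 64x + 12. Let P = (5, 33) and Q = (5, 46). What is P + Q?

The two points share x = 5 and their y-coordinates satisfy 33 + 46 ≡ 0 (mod 79), so they are inverses. Their sum is ∞.

O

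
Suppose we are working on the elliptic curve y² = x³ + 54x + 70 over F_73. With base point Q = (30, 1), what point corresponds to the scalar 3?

Repeated addition: build up to 3Q.
2Q: tangent at (30, 1): λ = (3·30² + 54)/(2·1) ≡ 53/2. 2⁻¹ ≡ 37 (mod 73) since 2·37 = 74 ≡ 1, so λ ≡ 53·37 ≡ 63.
  x = λ² - 30 - 30 = 3969 - 60 ≡ 40; y = λ·(30 - 40) - 1 ≡ 26. → (40, 26)
3Q: (40, 26) + (30, 1). λ = (1 - 26)/(30 - 40) ≡ 48/63 mod 73. 63⁻¹ ≡ 51 (mod 73), so λ ≡ 39.
  x = λ² - 40 - 30 = 1521 - 70 ≡ 64; y = λ·(40 - 64) - 26 ≡ 60. → (64, 60)

(64, 60)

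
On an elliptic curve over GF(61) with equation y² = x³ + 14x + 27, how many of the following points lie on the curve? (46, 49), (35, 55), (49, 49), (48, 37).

(46, 49): 49² ≡ 22, rhs ≡ 41 → off.
(35, 55): 55² ≡ 36, rhs ≡ 21 → off.
(49, 49): 49² ≡ 22, rhs ≡ 22 → on.
(48, 37): 37² ≡ 27, rhs ≡ 27 → on.

2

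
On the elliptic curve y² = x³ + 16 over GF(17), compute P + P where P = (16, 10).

(3, 3)

tangent at (16, 10): λ = (3·16² + 0)/(2·10) ≡ 3/3. 3⁻¹ ≡ 6 (mod 17), so λ ≡ 3·6 ≡ 1.
  x = λ² - 16 - 16 = 1 - 32 ≡ 3; y = λ·(16 - 3) - 10 ≡ 3. → (3, 3)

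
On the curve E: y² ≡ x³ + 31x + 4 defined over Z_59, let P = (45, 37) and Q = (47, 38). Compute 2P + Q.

(2, 29)

First 2P:
Repeated addition: build up to 2P.
2P: tangent at (45, 37): λ = (3·45² + 31)/(2·37) ≡ 29/15. 15⁻¹ ≡ 4 (mod 59) since 15·4 = 60 ≡ 1, so λ ≡ 29·4 ≡ 57.
  x = λ² - 45 - 45 = 3249 - 90 ≡ 32; y = λ·(45 - 32) - 37 ≡ 55. → (32, 55)
2P = (32, 55).
Finally 2P + Q:
(32, 55) + (47, 38). λ = (38 - 55)/(47 - 32) ≡ 42/15 mod 59. 15⁻¹ ≡ 4 (mod 59) since 15·4 = 60 ≡ 1, so λ ≡ 50.
  x = λ² - 32 - 47 = 2500 - 79 ≡ 2; y = λ·(32 - 2) - 55 ≡ 29. → (2, 29)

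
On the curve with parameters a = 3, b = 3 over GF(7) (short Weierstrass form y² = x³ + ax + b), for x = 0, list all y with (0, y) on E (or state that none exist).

none

x³ + 3x + 3 = 3 ≡ 3 (mod 7).
3 is a non-residue mod 7; no y exists.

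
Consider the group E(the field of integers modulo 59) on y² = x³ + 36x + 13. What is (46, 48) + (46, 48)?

(38, 12)

tangent at (46, 48): λ = (3·46² + 36)/(2·48) ≡ 12/37. 37⁻¹ ≡ 8 (mod 59) since 37·8 = 296 ≡ 1, so λ ≡ 12·8 ≡ 37.
  x = λ² - 46 - 46 = 1369 - 92 ≡ 38; y = λ·(46 - 38) - 48 ≡ 12. → (38, 12)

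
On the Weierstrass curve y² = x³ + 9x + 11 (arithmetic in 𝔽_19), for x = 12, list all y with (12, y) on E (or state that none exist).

2, 17

x³ + 9x + 11 = 1847 ≡ 4 (mod 19).
Square roots of 4 mod 19: 2 and 17 (since 2² = 4 ≡ 4).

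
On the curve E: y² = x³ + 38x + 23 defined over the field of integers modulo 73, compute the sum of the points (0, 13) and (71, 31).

(0, 13) + (71, 31). λ = (31 - 13)/(71 - 0) ≡ 18/71 mod 73. 71⁻¹ ≡ 36 (mod 73), so λ ≡ 64.
  x = λ² - 0 - 71 = 4096 - 71 ≡ 10; y = λ·(0 - 10) - 13 ≡ 4. → (10, 4)

(10, 4)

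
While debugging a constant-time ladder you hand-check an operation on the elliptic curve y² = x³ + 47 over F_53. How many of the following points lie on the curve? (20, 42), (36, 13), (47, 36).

1

(20, 42): 42² ≡ 15, rhs ≡ 44 → off.
(36, 13): 13² ≡ 10, rhs ≡ 10 → on.
(47, 36): 36² ≡ 24, rhs ≡ 43 → off.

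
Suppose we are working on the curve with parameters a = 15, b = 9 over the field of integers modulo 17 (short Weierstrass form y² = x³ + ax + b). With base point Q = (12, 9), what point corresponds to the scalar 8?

(13, 2)

Double-and-add on 8 = (1000)₂. Start with Q = (12, 9) for the leading 1-bit.
double: tangent at (12, 9): λ = (3·12² + 15)/(2·9) ≡ 5/1. 1⁻¹ ≡ 1 (mod 17) since 1·1 = 1 ≡ 1, so λ ≡ 5·1 ≡ 5.
  x = λ² - 12 - 12 = 25 - 24 ≡ 1; y = λ·(12 - 1) - 9 ≡ 12. → (1, 12)
double: tangent at (1, 12): λ = (3·1² + 15)/(2·12) ≡ 1/7. 7⁻¹ ≡ 5 (mod 17), so λ ≡ 1·5 ≡ 5.
  x = λ² - 1 - 1 = 25 - 2 ≡ 6; y = λ·(1 - 6) - 12 ≡ 14. → (6, 14)
double: tangent at (6, 14): λ = (3·6² + 15)/(2·14) ≡ 4/11. 11⁻¹ ≡ 14 (mod 17), so λ ≡ 4·14 ≡ 5.
  x = λ² - 6 - 6 = 25 - 12 ≡ 13; y = λ·(6 - 13) - 14 ≡ 2. → (13, 2)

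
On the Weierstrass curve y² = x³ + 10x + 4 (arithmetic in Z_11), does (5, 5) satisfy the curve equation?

yes

y² = 5² ≡ 3; x³ + 10x + 4 = 179 ≡ 3 (mod 11). 3 = 3.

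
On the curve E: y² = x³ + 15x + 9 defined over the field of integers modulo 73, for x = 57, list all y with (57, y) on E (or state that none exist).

none

x³ + 15x + 9 = 186057 ≡ 53 (mod 73).
53 is a non-residue mod 73; no y exists.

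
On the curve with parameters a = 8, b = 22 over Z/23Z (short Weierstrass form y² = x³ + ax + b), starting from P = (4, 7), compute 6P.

(8, 0)

Double-and-add on 6 = (110)₂. Start with P = (4, 7) for the leading 1-bit.
double: tangent at (4, 7): λ = (3·4² + 8)/(2·7) ≡ 10/14. 14⁻¹ ≡ 5 (mod 23), so λ ≡ 10·5 ≡ 4.
  x = λ² - 4 - 4 = 16 - 8 ≡ 8; y = λ·(4 - 8) - 7 ≡ 0. → (8, 0)
add P: (8, 0) + (4, 7). λ = (7 - 0)/(4 - 8) ≡ 7/19 mod 23. 19⁻¹ ≡ 17 (mod 23), so λ ≡ 4.
  x = λ² - 8 - 4 = 16 - 12 ≡ 4; y = λ·(8 - 4) - 0 ≡ 16. → (4, 16)
double: tangent at (4, 16): λ = (3·4² + 8)/(2·16) ≡ 10/9. 9⁻¹ ≡ 18 (mod 23) since 9·18 = 162 ≡ 1, so λ ≡ 10·18 ≡ 19.
  x = λ² - 4 - 4 = 361 - 8 ≡ 8; y = λ·(4 - 8) - 16 ≡ 0. → (8, 0)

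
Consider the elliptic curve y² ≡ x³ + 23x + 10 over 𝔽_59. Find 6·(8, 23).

(42, 55)

Write Q = (8, 23).
Double-and-add on 6 = (110)₂. Start with Q = (8, 23) for the leading 1-bit.
double: tangent at (8, 23): λ = (3·8² + 23)/(2·23) ≡ 38/46. 46⁻¹ ≡ 9 (mod 59), so λ ≡ 38·9 ≡ 47.
  x = λ² - 8 - 8 = 2209 - 16 ≡ 10; y = λ·(8 - 10) - 23 ≡ 1. → (10, 1)
add Q: (10, 1) + (8, 23). λ = (23 - 1)/(8 - 10) ≡ 22/57 mod 59. 57⁻¹ ≡ 29 (mod 59), so λ ≡ 48.
  x = λ² - 10 - 8 = 2304 - 18 ≡ 44; y = λ·(10 - 44) - 1 ≡ 19. → (44, 19)
double: tangent at (44, 19): λ = (3·44² + 23)/(2·19) ≡ 49/38. 38⁻¹ ≡ 14 (mod 59), so λ ≡ 49·14 ≡ 37.
  x = λ² - 44 - 44 = 1369 - 88 ≡ 42; y = λ·(44 - 42) - 19 ≡ 55. → (42, 55)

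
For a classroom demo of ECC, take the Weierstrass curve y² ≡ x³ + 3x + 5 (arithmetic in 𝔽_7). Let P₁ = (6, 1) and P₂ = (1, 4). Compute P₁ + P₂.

(4, 2)

(6, 1) + (1, 4). λ = (4 - 1)/(1 - 6) ≡ 3/2 mod 7. 2⁻¹ ≡ 4 (mod 7), so λ ≡ 5.
  x = λ² - 6 - 1 = 25 - 7 ≡ 4; y = λ·(6 - 4) - 1 ≡ 2. → (4, 2)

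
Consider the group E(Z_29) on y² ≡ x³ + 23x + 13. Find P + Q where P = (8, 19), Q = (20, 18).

(8, 19) + (20, 18). λ = (18 - 19)/(20 - 8) ≡ 28/12 mod 29. 12⁻¹ ≡ 17 (mod 29), so λ ≡ 12.
  x = λ² - 8 - 20 = 144 - 28 ≡ 0; y = λ·(8 - 0) - 19 ≡ 19. → (0, 19)

(0, 19)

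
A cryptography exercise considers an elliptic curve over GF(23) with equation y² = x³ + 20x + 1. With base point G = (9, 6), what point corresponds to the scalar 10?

Repeated addition: build up to 10G.
2G: tangent at (9, 6): λ = (3·9² + 20)/(2·6) ≡ 10/12. 12⁻¹ ≡ 2 (mod 23) since 12·2 = 24 ≡ 1, so λ ≡ 10·2 ≡ 20.
  x = λ² - 9 - 9 = 400 - 18 ≡ 14; y = λ·(9 - 14) - 6 ≡ 9. → (14, 9)
3G: (14, 9) + (9, 6). λ = (6 - 9)/(9 - 14) ≡ 20/18 mod 23. 18⁻¹ ≡ 9 (mod 23) since 18·9 = 162 ≡ 1, so λ ≡ 19.
  x = λ² - 14 - 9 = 361 - 23 ≡ 16; y = λ·(14 - 16) - 9 ≡ 22. → (16, 22)
4G: (16, 22) + (9, 6). λ = (6 - 22)/(9 - 16) ≡ 7/16 mod 23. 16⁻¹ ≡ 13 (mod 23) since 16·13 = 208 ≡ 1, so λ ≡ 22.
  x = λ² - 16 - 9 = 484 - 25 ≡ 22; y = λ·(16 - 22) - 22 ≡ 7. → (22, 7)
5G: (22, 7) + (9, 6). λ = (6 - 7)/(9 - 22) ≡ 22/10 mod 23. 10⁻¹ ≡ 7 (mod 23) since 10·7 = 70 ≡ 1, so λ ≡ 16.
  x = λ² - 22 - 9 = 256 - 31 ≡ 18; y = λ·(22 - 18) - 7 ≡ 11. → (18, 11)
6G: (18, 11) + (9, 6). λ = (6 - 11)/(9 - 18) ≡ 18/14 mod 23. 14⁻¹ ≡ 5 (mod 23), so λ ≡ 21.
  x = λ² - 18 - 9 = 441 - 27 ≡ 0; y = λ·(18 - 0) - 11 ≡ 22. → (0, 22)
7G: (0, 22) + (9, 6). λ = (6 - 22)/(9 - 0) ≡ 7/9 mod 23. 9⁻¹ ≡ 18 (mod 23), so λ ≡ 11.
  x = λ² - 0 - 9 = 121 - 9 ≡ 20; y = λ·(0 - 20) - 22 ≡ 11. → (20, 11)
8G: (20, 11) + (9, 6). λ = (6 - 11)/(9 - 20) ≡ 18/12 mod 23. 12⁻¹ ≡ 2 (mod 23), so λ ≡ 13.
  x = λ² - 20 - 9 = 169 - 29 ≡ 2; y = λ·(20 - 2) - 11 ≡ 16. → (2, 16)
9G: (2, 16) + (9, 6). λ = (6 - 16)/(9 - 2) ≡ 13/7 mod 23. 7⁻¹ ≡ 10 (mod 23), so λ ≡ 15.
  x = λ² - 2 - 9 = 225 - 11 ≡ 7; y = λ·(2 - 7) - 16 ≡ 1. → (7, 1)
10G: (7, 1) + (9, 6). λ = (6 - 1)/(9 - 7) ≡ 5/2 mod 23. 2⁻¹ ≡ 12 (mod 23) since 2·12 = 24 ≡ 1, so λ ≡ 14.
  x = λ² - 7 - 9 = 196 - 16 ≡ 19; y = λ·(7 - 19) - 1 ≡ 15. → (19, 15)

(19, 15)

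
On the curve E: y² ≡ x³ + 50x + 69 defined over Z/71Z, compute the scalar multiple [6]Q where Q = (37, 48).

Repeated addition: build up to 6Q.
2Q: tangent at (37, 48): λ = (3·37² + 50)/(2·48) ≡ 39/25. 25⁻¹ ≡ 54 (mod 71), so λ ≡ 39·54 ≡ 47.
  x = λ² - 37 - 37 = 2209 - 74 ≡ 5; y = λ·(37 - 5) - 48 ≡ 36. → (5, 36)
3Q: (5, 36) + (37, 48). λ = (48 - 36)/(37 - 5) ≡ 12/32 mod 71. 32⁻¹ ≡ 20 (mod 71) since 32·20 = 640 ≡ 1, so λ ≡ 27.
  x = λ² - 5 - 37 = 729 - 42 ≡ 48; y = λ·(5 - 48) - 36 ≡ 10. → (48, 10)
4Q: (48, 10) + (37, 48). λ = (48 - 10)/(37 - 48) ≡ 38/60 mod 71. 60⁻¹ ≡ 58 (mod 71) since 60·58 = 3480 ≡ 1, so λ ≡ 3.
  x = λ² - 48 - 37 = 9 - 85 ≡ 66; y = λ·(48 - 66) - 10 ≡ 7. → (66, 7)
5Q: (66, 7) + (37, 48). λ = (48 - 7)/(37 - 66) ≡ 41/42 mod 71. 42⁻¹ ≡ 22 (mod 71), so λ ≡ 50.
  x = λ² - 66 - 37 = 2500 - 103 ≡ 54; y = λ·(66 - 54) - 7 ≡ 25. → (54, 25)
6Q: (54, 25) + (37, 48). λ = (48 - 25)/(37 - 54) ≡ 23/54 mod 71. 54⁻¹ ≡ 25 (mod 71), so λ ≡ 7.
  x = λ² - 54 - 37 = 49 - 91 ≡ 29; y = λ·(54 - 29) - 25 ≡ 8. → (29, 8)

(29, 8)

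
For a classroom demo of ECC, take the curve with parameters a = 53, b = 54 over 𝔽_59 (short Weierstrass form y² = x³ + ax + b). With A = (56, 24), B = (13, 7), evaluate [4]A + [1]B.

(51, 48)

First 4A:
Repeated addition: build up to 4A.
2A: tangent at (56, 24): λ = (3·56² + 53)/(2·24) ≡ 21/48. 48⁻¹ ≡ 16 (mod 59), so λ ≡ 21·16 ≡ 41.
  x = λ² - 56 - 56 = 1681 - 112 ≡ 35; y = λ·(56 - 35) - 24 ≡ 11. → (35, 11)
3A: (35, 11) + (56, 24). λ = (24 - 11)/(56 - 35) ≡ 13/21 mod 59. 21⁻¹ ≡ 45 (mod 59), so λ ≡ 54.
  x = λ² - 35 - 56 = 2916 - 91 ≡ 52; y = λ·(35 - 52) - 11 ≡ 15. → (52, 15)
4A: (52, 15) + (56, 24). λ = (24 - 15)/(56 - 52) ≡ 9/4 mod 59. 4⁻¹ ≡ 15 (mod 59) since 4·15 = 60 ≡ 1, so λ ≡ 17.
  x = λ² - 52 - 56 = 289 - 108 ≡ 4; y = λ·(52 - 4) - 15 ≡ 34. → (4, 34)
4A = (4, 34).
Finally 4A + B:
(4, 34) + (13, 7). λ = (7 - 34)/(13 - 4) ≡ 32/9 mod 59. 9⁻¹ ≡ 46 (mod 59), so λ ≡ 56.
  x = λ² - 4 - 13 = 3136 - 17 ≡ 51; y = λ·(4 - 51) - 34 ≡ 48. → (51, 48)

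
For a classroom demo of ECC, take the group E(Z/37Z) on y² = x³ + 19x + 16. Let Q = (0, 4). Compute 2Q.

tangent at (0, 4): λ = (3·0² + 19)/(2·4) ≡ 19/8. 8⁻¹ ≡ 14 (mod 37), so λ ≡ 19·14 ≡ 7.
  x = λ² - 0 - 0 = 49 - 0 ≡ 12; y = λ·(0 - 12) - 4 ≡ 23. → (12, 23)

(12, 23)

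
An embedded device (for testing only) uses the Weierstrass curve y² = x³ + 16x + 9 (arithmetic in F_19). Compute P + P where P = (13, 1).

tangent at (13, 1): λ = (3·13² + 16)/(2·1) ≡ 10/2. 2⁻¹ ≡ 10 (mod 19), so λ ≡ 10·10 ≡ 5.
  x = λ² - 13 - 13 = 25 - 26 ≡ 18; y = λ·(13 - 18) - 1 ≡ 12. → (18, 12)

(18, 12)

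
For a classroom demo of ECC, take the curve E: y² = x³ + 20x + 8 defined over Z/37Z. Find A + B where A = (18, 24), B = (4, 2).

(22, 12)

(18, 24) + (4, 2). λ = (2 - 24)/(4 - 18) ≡ 15/23 mod 37. 23⁻¹ ≡ 29 (mod 37), so λ ≡ 28.
  x = λ² - 18 - 4 = 784 - 22 ≡ 22; y = λ·(18 - 22) - 24 ≡ 12. → (22, 12)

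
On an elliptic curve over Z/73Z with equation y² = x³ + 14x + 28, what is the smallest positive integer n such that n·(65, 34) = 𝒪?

8

2P: tangent at (65, 34): λ = (3·65² + 14)/(2·34) ≡ 60/68. 68⁻¹ ≡ 29 (mod 73), so λ ≡ 60·29 ≡ 61.
  x = λ² - 65 - 65 = 3721 - 130 ≡ 14; y = λ·(65 - 14) - 34 ≡ 11. → (14, 11)
3P: (14, 11) + (65, 34). λ = (34 - 11)/(65 - 14) ≡ 23/51 mod 73. 51⁻¹ ≡ 63 (mod 73), so λ ≡ 62.
  x = λ² - 14 - 65 = 3844 - 79 ≡ 42; y = λ·(14 - 42) - 11 ≡ 5. → (42, 5)
4P: (42, 5) + (65, 34). λ = (34 - 5)/(65 - 42) ≡ 29/23 mod 73. 23⁻¹ ≡ 54 (mod 73) since 23·54 = 1242 ≡ 1, so λ ≡ 33.
  x = λ² - 42 - 65 = 1089 - 107 ≡ 33; y = λ·(42 - 33) - 5 ≡ 0. → (33, 0)
5P: (33, 0) + (65, 34). λ = (34 - 0)/(65 - 33) ≡ 34/32 mod 73. 32⁻¹ ≡ 16 (mod 73) since 32·16 = 512 ≡ 1, so λ ≡ 33.
  x = λ² - 33 - 65 = 1089 - 98 ≡ 42; y = λ·(33 - 42) - 0 ≡ 68. → (42, 68)
6P: (42, 68) + (65, 34). λ = (34 - 68)/(65 - 42) ≡ 39/23 mod 73. 23⁻¹ ≡ 54 (mod 73), so λ ≡ 62.
  x = λ² - 42 - 65 = 3844 - 107 ≡ 14; y = λ·(42 - 14) - 68 ≡ 62. → (14, 62)
7P: (14, 62) + (65, 34). λ = (34 - 62)/(65 - 14) ≡ 45/51 mod 73. 51⁻¹ ≡ 63 (mod 73), so λ ≡ 61.
  x = λ² - 14 - 65 = 3721 - 79 ≡ 65; y = λ·(14 - 65) - 62 ≡ 39. → (65, 39)
8P: (65, 39) + (65, 34): same x and y₁ ≡ -y₂, so the sum is 𝒪.
8P = 𝒪, so the order is 8.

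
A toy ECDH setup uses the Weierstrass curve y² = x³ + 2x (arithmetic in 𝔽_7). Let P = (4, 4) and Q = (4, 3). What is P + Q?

O

The two points share x = 4 and their y-coordinates satisfy 4 + 3 ≡ 0 (mod 7), so they are inverses. Their sum is O.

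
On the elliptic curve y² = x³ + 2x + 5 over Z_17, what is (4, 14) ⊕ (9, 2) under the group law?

(4, 14) + (9, 2). λ = (2 - 14)/(9 - 4) ≡ 5/5 mod 17. 5⁻¹ ≡ 7 (mod 17), so λ ≡ 1.
  x = λ² - 4 - 9 = 1 - 13 ≡ 5; y = λ·(4 - 5) - 14 ≡ 2. → (5, 2)

(5, 2)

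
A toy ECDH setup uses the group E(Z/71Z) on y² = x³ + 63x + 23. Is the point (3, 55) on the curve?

no

y² = 55² ≡ 43; x³ + 63x + 23 = 239 ≡ 26 (mod 71). 43 ≠ 26.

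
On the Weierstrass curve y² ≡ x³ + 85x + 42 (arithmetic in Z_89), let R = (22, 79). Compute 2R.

(50, 8)

tangent at (22, 79): λ = (3·22² + 85)/(2·79) ≡ 24/69. 69⁻¹ ≡ 40 (mod 89), so λ ≡ 24·40 ≡ 70.
  x = λ² - 22 - 22 = 4900 - 44 ≡ 50; y = λ·(22 - 50) - 79 ≡ 8. → (50, 8)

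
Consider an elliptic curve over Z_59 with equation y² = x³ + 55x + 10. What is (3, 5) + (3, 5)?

tangent at (3, 5): λ = (3·3² + 55)/(2·5) ≡ 23/10. 10⁻¹ ≡ 6 (mod 59), so λ ≡ 23·6 ≡ 20.
  x = λ² - 3 - 3 = 400 - 6 ≡ 40; y = λ·(3 - 40) - 5 ≡ 22. → (40, 22)

(40, 22)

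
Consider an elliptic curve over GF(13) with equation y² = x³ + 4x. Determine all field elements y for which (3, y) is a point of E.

x³ + 4x + 0 = 39 ≡ 0 (mod 13).
Only y = 0 satisfies y² ≡ 0.

0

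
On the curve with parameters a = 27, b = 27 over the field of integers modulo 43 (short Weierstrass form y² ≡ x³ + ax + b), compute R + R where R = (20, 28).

tangent at (20, 28): λ = (3·20² + 27)/(2·28) ≡ 23/13. 13⁻¹ ≡ 10 (mod 43), so λ ≡ 23·10 ≡ 15.
  x = λ² - 20 - 20 = 225 - 40 ≡ 13; y = λ·(20 - 13) - 28 ≡ 34. → (13, 34)

(13, 34)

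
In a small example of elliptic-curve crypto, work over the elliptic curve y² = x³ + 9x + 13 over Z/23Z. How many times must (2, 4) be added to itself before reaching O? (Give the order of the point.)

10

2P: tangent at (2, 4): λ = (3·2² + 9)/(2·4) ≡ 21/8. 8⁻¹ ≡ 3 (mod 23) since 8·3 = 24 ≡ 1, so λ ≡ 21·3 ≡ 17.
  x = λ² - 2 - 2 = 289 - 4 ≡ 9; y = λ·(2 - 9) - 4 ≡ 15. → (9, 15)
3P: (9, 15) + (2, 4). λ = (4 - 15)/(2 - 9) ≡ 12/16 mod 23. 16⁻¹ ≡ 13 (mod 23) since 16·13 = 208 ≡ 1, so λ ≡ 18.
  x = λ² - 9 - 2 = 324 - 11 ≡ 14; y = λ·(9 - 14) - 15 ≡ 10. → (14, 10)
4P: (14, 10) + (2, 4). λ = (4 - 10)/(2 - 14) ≡ 17/11 mod 23. 11⁻¹ ≡ 21 (mod 23), so λ ≡ 12.
  x = λ² - 14 - 2 = 144 - 16 ≡ 13; y = λ·(14 - 13) - 10 ≡ 2. → (13, 2)
5P: (13, 2) + (2, 4). λ = (4 - 2)/(2 - 13) ≡ 2/12 mod 23. 12⁻¹ ≡ 2 (mod 23) since 12·2 = 24 ≡ 1, so λ ≡ 4.
  x = λ² - 13 - 2 = 16 - 15 ≡ 1; y = λ·(13 - 1) - 2 ≡ 0. → (1, 0)
6P: (1, 0) + (2, 4). λ = (4 - 0)/(2 - 1) ≡ 4/1 mod 23. 1⁻¹ ≡ 1 (mod 23), so λ ≡ 4.
  x = λ² - 1 - 2 = 16 - 3 ≡ 13; y = λ·(1 - 13) - 0 ≡ 21. → (13, 21)
7P: (13, 21) + (2, 4). λ = (4 - 21)/(2 - 13) ≡ 6/12 mod 23. 12⁻¹ ≡ 2 (mod 23), so λ ≡ 12.
  x = λ² - 13 - 2 = 144 - 15 ≡ 14; y = λ·(13 - 14) - 21 ≡ 13. → (14, 13)
8P: (14, 13) + (2, 4). λ = (4 - 13)/(2 - 14) ≡ 14/11 mod 23. 11⁻¹ ≡ 21 (mod 23) since 11·21 = 231 ≡ 1, so λ ≡ 18.
  x = λ² - 14 - 2 = 324 - 16 ≡ 9; y = λ·(14 - 9) - 13 ≡ 8. → (9, 8)
9P: (9, 8) + (2, 4). λ = (4 - 8)/(2 - 9) ≡ 19/16 mod 23. 16⁻¹ ≡ 13 (mod 23), so λ ≡ 17.
  x = λ² - 9 - 2 = 289 - 11 ≡ 2; y = λ·(9 - 2) - 8 ≡ 19. → (2, 19)
10P: (2, 19) + (2, 4): same x and y₁ ≡ -y₂, so the sum is O.
10P = O, so the order is 10.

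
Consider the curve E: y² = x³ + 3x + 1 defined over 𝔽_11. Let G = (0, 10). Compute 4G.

(5, 8)

Double-and-add on 4 = (100)₂. Start with G = (0, 10) for the leading 1-bit.
double: tangent at (0, 10): λ = (3·0² + 3)/(2·10) ≡ 3/9. 9⁻¹ ≡ 5 (mod 11), so λ ≡ 3·5 ≡ 4.
  x = λ² - 0 - 0 = 16 - 0 ≡ 5; y = λ·(0 - 5) - 10 ≡ 3. → (5, 3)
double: tangent at (5, 3): λ = (3·5² + 3)/(2·3) ≡ 1/6. 6⁻¹ ≡ 2 (mod 11), so λ ≡ 1·2 ≡ 2.
  x = λ² - 5 - 5 = 4 - 10 ≡ 5; y = λ·(5 - 5) - 3 ≡ 8. → (5, 8)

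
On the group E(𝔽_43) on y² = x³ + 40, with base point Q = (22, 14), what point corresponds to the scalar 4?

(3, 29)

Repeated addition: build up to 4Q.
2Q: tangent at (22, 14): λ = (3·22² + 0)/(2·14) ≡ 33/28. 28⁻¹ ≡ 20 (mod 43) since 28·20 = 560 ≡ 1, so λ ≡ 33·20 ≡ 15.
  x = λ² - 22 - 22 = 225 - 44 ≡ 9; y = λ·(22 - 9) - 14 ≡ 9. → (9, 9)
3Q: (9, 9) + (22, 14). λ = (14 - 9)/(22 - 9) ≡ 5/13 mod 43. 13⁻¹ ≡ 10 (mod 43) since 13·10 = 130 ≡ 1, so λ ≡ 7.
  x = λ² - 9 - 22 = 49 - 31 ≡ 18; y = λ·(9 - 18) - 9 ≡ 14. → (18, 14)
4Q: (18, 14) + (22, 14). λ = (14 - 14)/(22 - 18) ≡ 0/4 mod 43. 4⁻¹ ≡ 11 (mod 43), so λ ≡ 0.
  x = λ² - 18 - 22 = 0 - 40 ≡ 3; y = λ·(18 - 3) - 14 ≡ 29. → (3, 29)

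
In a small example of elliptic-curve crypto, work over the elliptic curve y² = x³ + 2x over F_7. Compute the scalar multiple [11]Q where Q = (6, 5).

Double-and-add on 11 = (1011)₂. Start with Q = (6, 5) for the leading 1-bit.
double: tangent at (6, 5): λ = (3·6² + 2)/(2·5) ≡ 5/3. 3⁻¹ ≡ 5 (mod 7), so λ ≡ 5·5 ≡ 4.
  x = λ² - 6 - 6 = 16 - 12 ≡ 4; y = λ·(6 - 4) - 5 ≡ 3. → (4, 3)
double: tangent at (4, 3): λ = (3·4² + 2)/(2·3) ≡ 1/6. 6⁻¹ ≡ 6 (mod 7), so λ ≡ 1·6 ≡ 6.
  x = λ² - 4 - 4 = 36 - 8 ≡ 0; y = λ·(4 - 0) - 3 ≡ 0. → (0, 0)
add Q: (0, 0) + (6, 5). λ = (5 - 0)/(6 - 0) ≡ 5/6 mod 7. 6⁻¹ ≡ 6 (mod 7), so λ ≡ 2.
  x = λ² - 0 - 6 = 4 - 6 ≡ 5; y = λ·(0 - 5) - 0 ≡ 4. → (5, 4)
double: tangent at (5, 4): λ = (3·5² + 2)/(2·4) ≡ 0/1. 1⁻¹ ≡ 1 (mod 7) since 1·1 = 1 ≡ 1, so λ ≡ 0·1 ≡ 0.
  x = λ² - 5 - 5 = 0 - 10 ≡ 4; y = λ·(5 - 4) - 4 ≡ 3. → (4, 3)
add Q: (4, 3) + (6, 5). λ = (5 - 3)/(6 - 4) ≡ 2/2 mod 7. 2⁻¹ ≡ 4 (mod 7), so λ ≡ 1.
  x = λ² - 4 - 6 = 1 - 10 ≡ 5; y = λ·(4 - 5) - 3 ≡ 3. → (5, 3)

(5, 3)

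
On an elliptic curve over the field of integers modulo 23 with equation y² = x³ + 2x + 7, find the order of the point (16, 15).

3

2P: tangent at (16, 15): λ = (3·16² + 2)/(2·15) ≡ 11/7. 7⁻¹ ≡ 10 (mod 23) since 7·10 = 70 ≡ 1, so λ ≡ 11·10 ≡ 18.
  x = λ² - 16 - 16 = 324 - 32 ≡ 16; y = λ·(16 - 16) - 15 ≡ 8. → (16, 8)
3P: (16, 8) + (16, 15): same x and y₁ ≡ -y₂, so the sum is 𝒪.
3P = 𝒪, so the order is 3.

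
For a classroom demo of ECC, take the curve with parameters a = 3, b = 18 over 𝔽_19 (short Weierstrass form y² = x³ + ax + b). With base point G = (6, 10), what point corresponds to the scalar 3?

Repeated addition: build up to 3G.
2G: tangent at (6, 10): λ = (3·6² + 3)/(2·10) ≡ 16/1. 1⁻¹ ≡ 1 (mod 19), so λ ≡ 16·1 ≡ 16.
  x = λ² - 6 - 6 = 256 - 12 ≡ 16; y = λ·(6 - 16) - 10 ≡ 1. → (16, 1)
3G: (16, 1) + (6, 10). λ = (10 - 1)/(6 - 16) ≡ 9/9 mod 19. 9⁻¹ ≡ 17 (mod 19), so λ ≡ 1.
  x = λ² - 16 - 6 = 1 - 22 ≡ 17; y = λ·(16 - 17) - 1 ≡ 17. → (17, 17)

(17, 17)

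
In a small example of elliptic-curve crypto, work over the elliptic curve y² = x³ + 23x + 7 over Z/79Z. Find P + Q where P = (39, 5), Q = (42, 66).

(39, 5) + (42, 66). λ = (66 - 5)/(42 - 39) ≡ 61/3 mod 79. 3⁻¹ ≡ 53 (mod 79), so λ ≡ 73.
  x = λ² - 39 - 42 = 5329 - 81 ≡ 34; y = λ·(39 - 34) - 5 ≡ 44. → (34, 44)

(34, 44)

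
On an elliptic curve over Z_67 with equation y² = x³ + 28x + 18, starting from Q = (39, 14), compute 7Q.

O

Repeated addition: build up to 7Q.
2Q: tangent at (39, 14): λ = (3·39² + 28)/(2·14) ≡ 35/28. 28⁻¹ ≡ 12 (mod 67), so λ ≡ 35·12 ≡ 18.
  x = λ² - 39 - 39 = 324 - 78 ≡ 45; y = λ·(39 - 45) - 14 ≡ 12. → (45, 12)
3Q: (45, 12) + (39, 14). λ = (14 - 12)/(39 - 45) ≡ 2/61 mod 67. 61⁻¹ ≡ 11 (mod 67), so λ ≡ 22.
  x = λ² - 45 - 39 = 484 - 84 ≡ 65; y = λ·(45 - 65) - 12 ≡ 17. → (65, 17)
4Q: (65, 17) + (39, 14). λ = (14 - 17)/(39 - 65) ≡ 64/41 mod 67. 41⁻¹ ≡ 18 (mod 67) since 41·18 = 738 ≡ 1, so λ ≡ 13.
  x = λ² - 65 - 39 = 169 - 104 ≡ 65; y = λ·(65 - 65) - 17 ≡ 50. → (65, 50)
5Q: (65, 50) + (39, 14). λ = (14 - 50)/(39 - 65) ≡ 31/41 mod 67. 41⁻¹ ≡ 18 (mod 67) since 41·18 = 738 ≡ 1, so λ ≡ 22.
  x = λ² - 65 - 39 = 484 - 104 ≡ 45; y = λ·(65 - 45) - 50 ≡ 55. → (45, 55)
6Q: (45, 55) + (39, 14). λ = (14 - 55)/(39 - 45) ≡ 26/61 mod 67. 61⁻¹ ≡ 11 (mod 67), so λ ≡ 18.
  x = λ² - 45 - 39 = 324 - 84 ≡ 39; y = λ·(45 - 39) - 55 ≡ 53. → (39, 53)
7Q: (39, 53) + (39, 14): same x and y₁ ≡ -y₂, so the sum is the point at infinity.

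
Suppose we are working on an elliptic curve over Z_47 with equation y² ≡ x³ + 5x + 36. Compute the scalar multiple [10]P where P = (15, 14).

(13, 18)

Repeated addition: build up to 10P.
2P: tangent at (15, 14): λ = (3·15² + 5)/(2·14) ≡ 22/28. 28⁻¹ ≡ 42 (mod 47) since 28·42 = 1176 ≡ 1, so λ ≡ 22·42 ≡ 31.
  x = λ² - 15 - 15 = 961 - 30 ≡ 38; y = λ·(15 - 38) - 14 ≡ 25. → (38, 25)
3P: (38, 25) + (15, 14). λ = (14 - 25)/(15 - 38) ≡ 36/24 mod 47. 24⁻¹ ≡ 2 (mod 47), so λ ≡ 25.
  x = λ² - 38 - 15 = 625 - 53 ≡ 8; y = λ·(38 - 8) - 25 ≡ 20. → (8, 20)
4P: (8, 20) + (15, 14). λ = (14 - 20)/(15 - 8) ≡ 41/7 mod 47. 7⁻¹ ≡ 27 (mod 47) since 7·27 = 189 ≡ 1, so λ ≡ 26.
  x = λ² - 8 - 15 = 676 - 23 ≡ 42; y = λ·(8 - 42) - 20 ≡ 36. → (42, 36)
5P: (42, 36) + (15, 14). λ = (14 - 36)/(15 - 42) ≡ 25/20 mod 47. 20⁻¹ ≡ 40 (mod 47) since 20·40 = 800 ≡ 1, so λ ≡ 13.
  x = λ² - 42 - 15 = 169 - 57 ≡ 18; y = λ·(42 - 18) - 36 ≡ 41. → (18, 41)
6P: (18, 41) + (15, 14). λ = (14 - 41)/(15 - 18) ≡ 20/44 mod 47. 44⁻¹ ≡ 31 (mod 47) since 44·31 = 1364 ≡ 1, so λ ≡ 9.
  x = λ² - 18 - 15 = 81 - 33 ≡ 1; y = λ·(18 - 1) - 41 ≡ 18. → (1, 18)
7P: (1, 18) + (15, 14). λ = (14 - 18)/(15 - 1) ≡ 43/14 mod 47. 14⁻¹ ≡ 37 (mod 47), so λ ≡ 40.
  x = λ² - 1 - 15 = 1600 - 16 ≡ 33; y = λ·(1 - 33) - 18 ≡ 18. → (33, 18)
8P: (33, 18) + (15, 14). λ = (14 - 18)/(15 - 33) ≡ 43/29 mod 47. 29⁻¹ ≡ 13 (mod 47), so λ ≡ 42.
  x = λ² - 33 - 15 = 1764 - 48 ≡ 24; y = λ·(33 - 24) - 18 ≡ 31. → (24, 31)
9P: (24, 31) + (15, 14). λ = (14 - 31)/(15 - 24) ≡ 30/38 mod 47. 38⁻¹ ≡ 26 (mod 47), so λ ≡ 28.
  x = λ² - 24 - 15 = 784 - 39 ≡ 40; y = λ·(24 - 40) - 31 ≡ 38. → (40, 38)
10P: (40, 38) + (15, 14). λ = (14 - 38)/(15 - 40) ≡ 23/22 mod 47. 22⁻¹ ≡ 15 (mod 47) since 22·15 = 330 ≡ 1, so λ ≡ 16.
  x = λ² - 40 - 15 = 256 - 55 ≡ 13; y = λ·(40 - 13) - 38 ≡ 18. → (13, 18)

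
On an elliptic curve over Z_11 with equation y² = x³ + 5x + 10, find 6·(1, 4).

(7, 5)

Write G = (1, 4).
Double-and-add on 6 = (110)₂. Start with G = (1, 4) for the leading 1-bit.
double: tangent at (1, 4): λ = (3·1² + 5)/(2·4) ≡ 8/8. 8⁻¹ ≡ 7 (mod 11), so λ ≡ 8·7 ≡ 1.
  x = λ² - 1 - 1 = 1 - 2 ≡ 10; y = λ·(1 - 10) - 4 ≡ 9. → (10, 9)
add G: (10, 9) + (1, 4). λ = (4 - 9)/(1 - 10) ≡ 6/2 mod 11. 2⁻¹ ≡ 6 (mod 11) since 2·6 = 12 ≡ 1, so λ ≡ 3.
  x = λ² - 10 - 1 = 9 - 11 ≡ 9; y = λ·(10 - 9) - 9 ≡ 5. → (9, 5)
double: tangent at (9, 5): λ = (3·9² + 5)/(2·5) ≡ 6/10. 10⁻¹ ≡ 10 (mod 11) since 10·10 = 100 ≡ 1, so λ ≡ 6·10 ≡ 5.
  x = λ² - 9 - 9 = 25 - 18 ≡ 7; y = λ·(9 - 7) - 5 ≡ 5. → (7, 5)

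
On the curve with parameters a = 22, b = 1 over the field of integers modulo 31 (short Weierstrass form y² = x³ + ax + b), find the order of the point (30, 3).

2P: tangent at (30, 3): λ = (3·30² + 22)/(2·3) ≡ 25/6. 6⁻¹ ≡ 26 (mod 31) since 6·26 = 156 ≡ 1, so λ ≡ 25·26 ≡ 30.
  x = λ² - 30 - 30 = 900 - 60 ≡ 3; y = λ·(30 - 3) - 3 ≡ 1. → (3, 1)
3P: (3, 1) + (30, 3). λ = (3 - 1)/(30 - 3) ≡ 2/27 mod 31. 27⁻¹ ≡ 23 (mod 31), so λ ≡ 15.
  x = λ² - 3 - 30 = 225 - 33 ≡ 6; y = λ·(3 - 6) - 1 ≡ 16. → (6, 16)
4P: (6, 16) + (30, 3). λ = (3 - 16)/(30 - 6) ≡ 18/24 mod 31. 24⁻¹ ≡ 22 (mod 31) since 24·22 = 528 ≡ 1, so λ ≡ 24.
  x = λ² - 6 - 30 = 576 - 36 ≡ 13; y = λ·(6 - 13) - 16 ≡ 2. → (13, 2)
5P: (13, 2) + (30, 3). λ = (3 - 2)/(30 - 13) ≡ 1/17 mod 31. 17⁻¹ ≡ 11 (mod 31) since 17·11 = 187 ≡ 1, so λ ≡ 11.
  x = λ² - 13 - 30 = 121 - 43 ≡ 16; y = λ·(13 - 16) - 2 ≡ 27. → (16, 27)
6P: (16, 27) + (30, 3). λ = (3 - 27)/(30 - 16) ≡ 7/14 mod 31. 14⁻¹ ≡ 20 (mod 31) since 14·20 = 280 ≡ 1, so λ ≡ 16.
  x = λ² - 16 - 30 = 256 - 46 ≡ 24; y = λ·(16 - 24) - 27 ≡ 0. → (24, 0)
7P: (24, 0) + (30, 3). λ = (3 - 0)/(30 - 24) ≡ 3/6 mod 31. 6⁻¹ ≡ 26 (mod 31) since 6·26 = 156 ≡ 1, so λ ≡ 16.
  x = λ² - 24 - 30 = 256 - 54 ≡ 16; y = λ·(24 - 16) - 0 ≡ 4. → (16, 4)
8P: (16, 4) + (30, 3). λ = (3 - 4)/(30 - 16) ≡ 30/14 mod 31. 14⁻¹ ≡ 20 (mod 31), so λ ≡ 11.
  x = λ² - 16 - 30 = 121 - 46 ≡ 13; y = λ·(16 - 13) - 4 ≡ 29. → (13, 29)
9P: (13, 29) + (30, 3). λ = (3 - 29)/(30 - 13) ≡ 5/17 mod 31. 17⁻¹ ≡ 11 (mod 31) since 17·11 = 187 ≡ 1, so λ ≡ 24.
  x = λ² - 13 - 30 = 576 - 43 ≡ 6; y = λ·(13 - 6) - 29 ≡ 15. → (6, 15)
10P: (6, 15) + (30, 3). λ = (3 - 15)/(30 - 6) ≡ 19/24 mod 31. 24⁻¹ ≡ 22 (mod 31) since 24·22 = 528 ≡ 1, so λ ≡ 15.
  x = λ² - 6 - 30 = 225 - 36 ≡ 3; y = λ·(6 - 3) - 15 ≡ 30. → (3, 30)
11P: (3, 30) + (30, 3). λ = (3 - 30)/(30 - 3) ≡ 4/27 mod 31. 27⁻¹ ≡ 23 (mod 31), so λ ≡ 30.
  x = λ² - 3 - 30 = 900 - 33 ≡ 30; y = λ·(3 - 30) - 30 ≡ 28. → (30, 28)
12P: (30, 28) + (30, 3): same x and y₁ ≡ -y₂, so the sum is O.
12P = O, so the order is 12.

12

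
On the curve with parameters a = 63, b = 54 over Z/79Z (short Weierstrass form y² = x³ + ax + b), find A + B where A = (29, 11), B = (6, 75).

(5, 39)

(29, 11) + (6, 75). λ = (75 - 11)/(6 - 29) ≡ 64/56 mod 79. 56⁻¹ ≡ 24 (mod 79) since 56·24 = 1344 ≡ 1, so λ ≡ 35.
  x = λ² - 29 - 6 = 1225 - 35 ≡ 5; y = λ·(29 - 5) - 11 ≡ 39. → (5, 39)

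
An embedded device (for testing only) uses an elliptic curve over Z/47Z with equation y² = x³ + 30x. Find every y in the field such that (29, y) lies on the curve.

x³ + 30x + 0 = 25259 ≡ 20 (mod 47).
20 is a non-residue mod 47; no y exists.

none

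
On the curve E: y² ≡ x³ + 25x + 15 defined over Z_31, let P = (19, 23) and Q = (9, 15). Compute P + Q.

(19, 23) + (9, 15). λ = (15 - 23)/(9 - 19) ≡ 23/21 mod 31. 21⁻¹ ≡ 3 (mod 31), so λ ≡ 7.
  x = λ² - 19 - 9 = 49 - 28 ≡ 21; y = λ·(19 - 21) - 23 ≡ 25. → (21, 25)

(21, 25)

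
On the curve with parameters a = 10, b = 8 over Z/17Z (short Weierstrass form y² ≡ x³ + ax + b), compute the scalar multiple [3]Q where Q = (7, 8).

Repeated addition: build up to 3Q.
2Q: tangent at (7, 8): λ = (3·7² + 10)/(2·8) ≡ 4/16. 16⁻¹ ≡ 16 (mod 17), so λ ≡ 4·16 ≡ 13.
  x = λ² - 7 - 7 = 169 - 14 ≡ 2; y = λ·(7 - 2) - 8 ≡ 6. → (2, 6)
3Q: (2, 6) + (7, 8). λ = (8 - 6)/(7 - 2) ≡ 2/5 mod 17. 5⁻¹ ≡ 7 (mod 17), so λ ≡ 14.
  x = λ² - 2 - 7 = 196 - 9 ≡ 0; y = λ·(2 - 0) - 6 ≡ 5. → (0, 5)

(0, 5)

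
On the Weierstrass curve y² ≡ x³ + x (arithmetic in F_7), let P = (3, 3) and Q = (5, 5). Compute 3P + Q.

(1, 3)

First 3P:
Repeated addition: build up to 3P.
2P: tangent at (3, 3): λ = (3·3² + 1)/(2·3) ≡ 0/6. 6⁻¹ ≡ 6 (mod 7) since 6·6 = 36 ≡ 1, so λ ≡ 0·6 ≡ 0.
  x = λ² - 3 - 3 = 0 - 6 ≡ 1; y = λ·(3 - 1) - 3 ≡ 4. → (1, 4)
3P: (1, 4) + (3, 3). λ = (3 - 4)/(3 - 1) ≡ 6/2 mod 7. 2⁻¹ ≡ 4 (mod 7) since 2·4 = 8 ≡ 1, so λ ≡ 3.
  x = λ² - 1 - 3 = 9 - 4 ≡ 5; y = λ·(1 - 5) - 4 ≡ 5. → (5, 5)
3P = (5, 5).
Finally 3P + Q:
tangent at (5, 5): λ = (3·5² + 1)/(2·5) ≡ 6/3. 3⁻¹ ≡ 5 (mod 7) since 3·5 = 15 ≡ 1, so λ ≡ 6·5 ≡ 2.
  x = λ² - 5 - 5 = 4 - 10 ≡ 1; y = λ·(5 - 1) - 5 ≡ 3. → (1, 3)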